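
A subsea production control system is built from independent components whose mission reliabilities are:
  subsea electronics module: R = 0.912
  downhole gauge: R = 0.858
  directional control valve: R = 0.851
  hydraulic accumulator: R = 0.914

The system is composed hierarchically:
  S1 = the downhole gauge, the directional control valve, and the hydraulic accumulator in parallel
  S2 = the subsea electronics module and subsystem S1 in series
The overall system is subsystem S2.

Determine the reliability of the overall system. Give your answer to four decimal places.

Parallel (downhole gauge, directional control valve, and hydraulic accumulator): 1 − (1 − 0.858000)(1 − 0.851000)(1 − 0.914000) = 0.998180
Series (subsea electronics module and [0.998180]): 0.912000 × 0.998180 = 0.9103

0.9103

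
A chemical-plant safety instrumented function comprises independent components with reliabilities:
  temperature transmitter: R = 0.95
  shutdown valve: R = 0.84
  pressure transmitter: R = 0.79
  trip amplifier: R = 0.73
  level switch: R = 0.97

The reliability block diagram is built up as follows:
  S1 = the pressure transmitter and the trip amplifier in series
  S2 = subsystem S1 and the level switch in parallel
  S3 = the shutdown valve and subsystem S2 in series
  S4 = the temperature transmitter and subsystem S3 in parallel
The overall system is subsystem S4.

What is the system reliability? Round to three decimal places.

Series (pressure transmitter and trip amplifier): 0.79000 × 0.73000 = 0.57670
Parallel ([0.57670] and level switch): 1 − (1 − 0.57670)(1 − 0.97000) = 0.98730
Series (shutdown valve and [0.98730]): 0.84000 × 0.98730 = 0.82933
Parallel (temperature transmitter and [0.82933]): 1 − (1 − 0.95000)(1 − 0.82933) = 0.991

0.991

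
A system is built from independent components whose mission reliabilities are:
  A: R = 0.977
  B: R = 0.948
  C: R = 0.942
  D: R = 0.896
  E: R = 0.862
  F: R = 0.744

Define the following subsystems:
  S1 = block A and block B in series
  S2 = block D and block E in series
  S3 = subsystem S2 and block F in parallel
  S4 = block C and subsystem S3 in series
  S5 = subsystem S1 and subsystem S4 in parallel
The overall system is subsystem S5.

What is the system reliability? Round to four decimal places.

0.9917

Series (A and B): 0.977000 × 0.948000 = 0.926196
Series (D and E): 0.896000 × 0.862000 = 0.772352
Parallel ([0.772352] and F): 1 − (1 − 0.772352)(1 − 0.744000) = 0.941722
Series (C and [0.941722]): 0.942000 × 0.941722 = 0.887102
Parallel ([0.926196] and [0.887102]): 1 − (1 − 0.926196)(1 − 0.887102) = 0.9917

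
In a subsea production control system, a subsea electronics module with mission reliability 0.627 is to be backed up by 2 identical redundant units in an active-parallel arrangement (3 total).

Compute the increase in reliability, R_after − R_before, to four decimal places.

0.3211

R_before = 0.627
R_after = 1 − (1 − 0.627)^3 = 0.9481
ΔR = 0.9481 − 0.627 = 0.3211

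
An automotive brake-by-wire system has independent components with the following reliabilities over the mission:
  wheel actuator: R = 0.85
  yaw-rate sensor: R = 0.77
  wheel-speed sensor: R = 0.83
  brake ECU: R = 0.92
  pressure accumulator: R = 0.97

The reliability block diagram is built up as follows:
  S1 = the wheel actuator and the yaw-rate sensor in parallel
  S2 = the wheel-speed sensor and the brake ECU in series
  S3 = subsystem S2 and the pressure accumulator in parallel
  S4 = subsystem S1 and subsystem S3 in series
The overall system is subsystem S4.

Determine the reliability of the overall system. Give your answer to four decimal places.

0.9587

Parallel (wheel actuator and yaw-rate sensor): 1 − (1 − 0.850000)(1 − 0.770000) = 0.965500
Series (wheel-speed sensor and brake ECU): 0.830000 × 0.920000 = 0.763600
Parallel ([0.763600] and pressure accumulator): 1 − (1 − 0.763600)(1 − 0.970000) = 0.992908
Series ([0.965500] and [0.992908]): 0.965500 × 0.992908 = 0.9587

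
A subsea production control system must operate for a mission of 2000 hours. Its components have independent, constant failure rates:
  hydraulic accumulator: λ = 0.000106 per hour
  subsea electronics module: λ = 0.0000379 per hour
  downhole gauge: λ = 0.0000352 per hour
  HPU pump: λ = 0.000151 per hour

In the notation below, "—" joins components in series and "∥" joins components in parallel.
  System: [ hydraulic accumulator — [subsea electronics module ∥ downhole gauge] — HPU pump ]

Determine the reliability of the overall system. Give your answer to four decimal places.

0.5951

R(hydraulic accumulator) = exp(−0.000106 × 2000) = 0.808965
R(subsea electronics module) = exp(−0.0000379 × 2000) = 0.927002
R(downhole gauge) = exp(−0.0000352 × 2000) = 0.932021
R(HPU pump) = exp(−0.000151 × 2000) = 0.739338
Parallel (subsea electronics module and downhole gauge): 1 − (1 − 0.927002)(1 − 0.932021) = 0.995038
Series (hydraulic accumulator, [0.995038], and HPU pump): 0.808965 × 0.995038 × 0.739338 = 0.5951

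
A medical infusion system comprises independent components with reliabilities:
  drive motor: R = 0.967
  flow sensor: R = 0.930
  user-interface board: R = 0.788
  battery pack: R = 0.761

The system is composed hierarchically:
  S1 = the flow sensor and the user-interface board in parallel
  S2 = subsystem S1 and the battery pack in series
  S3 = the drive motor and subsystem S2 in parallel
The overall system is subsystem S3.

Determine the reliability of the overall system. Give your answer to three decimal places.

0.992

Parallel (flow sensor and user-interface board): 1 − (1 − 0.93000)(1 − 0.78800) = 0.98516
Series ([0.98516] and battery pack): 0.98516 × 0.76100 = 0.74971
Parallel (drive motor and [0.74971]): 1 − (1 − 0.96700)(1 − 0.74971) = 0.992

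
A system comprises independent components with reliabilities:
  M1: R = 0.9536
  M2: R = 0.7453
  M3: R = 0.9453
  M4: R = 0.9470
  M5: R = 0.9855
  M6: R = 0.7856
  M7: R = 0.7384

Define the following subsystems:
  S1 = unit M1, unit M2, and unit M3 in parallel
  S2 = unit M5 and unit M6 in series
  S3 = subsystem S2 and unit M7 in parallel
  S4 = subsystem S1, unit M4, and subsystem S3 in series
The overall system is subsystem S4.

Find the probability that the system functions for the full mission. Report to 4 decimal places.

0.8905

Parallel (M1, M2, and M3): 1 − (1 − 0.953600)(1 − 0.745300)(1 − 0.945300) = 0.999354
Series (M5 and M6): 0.985500 × 0.785600 = 0.774209
Parallel ([0.774209] and M7): 1 − (1 − 0.774209)(1 − 0.738400) = 0.940933
Series ([0.999354], M4, and [0.940933]): 0.999354 × 0.947000 × 0.940933 = 0.8905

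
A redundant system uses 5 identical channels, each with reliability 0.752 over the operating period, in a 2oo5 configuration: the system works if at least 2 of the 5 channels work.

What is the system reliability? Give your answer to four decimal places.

0.9848

R = Σ_{i=2}^{5} C(5,i) p^i (1−p)^{5−i} with p = 0.752
C(5,2)·0.752^2·0.248^3 = 0.086256
C(5,3)·0.752^3·0.248^2 = 0.261551
C(5,4)·0.752^4·0.248^1 = 0.396546
C(5,5)·0.752^5·0.248^0 = 0.240486
Sum = 0.9848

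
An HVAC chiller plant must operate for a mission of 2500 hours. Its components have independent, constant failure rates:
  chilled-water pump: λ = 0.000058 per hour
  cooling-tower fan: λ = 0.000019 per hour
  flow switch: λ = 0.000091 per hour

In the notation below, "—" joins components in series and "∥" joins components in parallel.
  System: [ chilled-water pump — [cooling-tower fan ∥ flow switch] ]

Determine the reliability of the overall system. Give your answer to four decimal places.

R(chilled-water pump) = exp(−0.000058 × 2500) = 0.865022
R(cooling-tower fan) = exp(−0.000019 × 2500) = 0.953610
R(flow switch) = exp(−0.000091 × 2500) = 0.796522
Parallel (cooling-tower fan and flow switch): 1 − (1 − 0.953610)(1 − 0.796522) = 0.990561
Series (chilled-water pump and [0.990561]): 0.865022 × 0.990561 = 0.8569

0.8569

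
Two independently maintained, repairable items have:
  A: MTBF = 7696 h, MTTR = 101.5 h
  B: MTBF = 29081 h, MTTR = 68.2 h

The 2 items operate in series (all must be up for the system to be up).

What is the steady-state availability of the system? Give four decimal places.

0.9847

A(A) = MTBF/(MTBF+MTTR) = 7696/(7696+101.5) = 0.986983
A(B) = MTBF/(MTBF+MTTR) = 29081/(29081+68.2) = 0.997660
Series availability: 0.986983 × 0.997660 = 0.9847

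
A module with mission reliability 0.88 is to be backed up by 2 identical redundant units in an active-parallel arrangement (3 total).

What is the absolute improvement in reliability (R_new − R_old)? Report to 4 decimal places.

R_before = 0.88
R_after = 1 − (1 − 0.88)^3 = 0.9983
ΔR = 0.9983 − 0.88 = 0.1183

0.1183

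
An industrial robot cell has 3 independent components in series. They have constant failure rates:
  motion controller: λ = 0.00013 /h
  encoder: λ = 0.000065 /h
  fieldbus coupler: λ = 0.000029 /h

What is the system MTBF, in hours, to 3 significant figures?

Series of exponential components: λ_sys = Σ λ_i
λ_sys = 0.00013 + 0.000065 + 0.000029 = 2.2400e-04 /h
MTBF = 1 / λ_sys = 4460 h

4460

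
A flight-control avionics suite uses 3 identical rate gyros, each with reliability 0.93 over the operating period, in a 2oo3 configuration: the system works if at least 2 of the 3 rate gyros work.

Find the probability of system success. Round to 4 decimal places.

R = Σ_{i=2}^{3} C(3,i) p^i (1−p)^{3−i} with p = 0.93
C(3,2)·0.93^2·0.07^1 = 0.181629
C(3,3)·0.93^3·0.07^0 = 0.804357
Sum = 0.9860

0.9860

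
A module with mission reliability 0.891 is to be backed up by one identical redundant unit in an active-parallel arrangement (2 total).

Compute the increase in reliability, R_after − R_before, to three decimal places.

R_before = 0.891
R_after = 1 − (1 − 0.891)^2 = 0.988
ΔR = 0.988 − 0.891 = 0.097

0.097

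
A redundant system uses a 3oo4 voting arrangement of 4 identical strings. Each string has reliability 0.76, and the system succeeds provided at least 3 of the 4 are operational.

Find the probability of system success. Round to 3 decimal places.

R = Σ_{i=3}^{4} C(4,i) p^i (1−p)^{4−i} with p = 0.76
C(4,3)·0.76^3·0.24^1 = 0.42142
C(4,4)·0.76^4·0.24^0 = 0.33362
Sum = 0.755

0.755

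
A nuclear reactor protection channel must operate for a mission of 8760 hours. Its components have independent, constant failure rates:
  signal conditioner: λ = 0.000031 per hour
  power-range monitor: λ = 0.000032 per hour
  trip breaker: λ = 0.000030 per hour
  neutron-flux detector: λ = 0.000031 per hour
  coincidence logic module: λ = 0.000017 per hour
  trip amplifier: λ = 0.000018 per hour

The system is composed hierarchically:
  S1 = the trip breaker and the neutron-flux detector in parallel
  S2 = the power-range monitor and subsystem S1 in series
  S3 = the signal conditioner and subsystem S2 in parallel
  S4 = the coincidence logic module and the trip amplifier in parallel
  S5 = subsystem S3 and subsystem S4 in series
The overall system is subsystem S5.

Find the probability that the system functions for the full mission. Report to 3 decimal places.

R(signal conditioner) = exp(−0.000031 × 8760) = 0.76219
R(power-range monitor) = exp(−0.000032 × 8760) = 0.75554
R(trip breaker) = exp(−0.000030 × 8760) = 0.76890
R(neutron-flux detector) = exp(−0.000031 × 8760) = 0.76219
R(coincidence logic module) = exp(−0.000017 × 8760) = 0.86164
R(trip amplifier) = exp(−0.000018 × 8760) = 0.85412
Parallel (trip breaker and neutron-flux detector): 1 − (1 − 0.76890)(1 − 0.76219) = 0.94504
Series (power-range monitor and [0.94504]): 0.75554 × 0.94504 = 0.71402
Parallel (signal conditioner and [0.71402]): 1 − (1 − 0.76219)(1 − 0.71402) = 0.93199
Parallel (coincidence logic module and trip amplifier): 1 − (1 − 0.86164)(1 − 0.85412) = 0.97982
Series ([0.93199] and [0.97982]): 0.93199 × 0.97982 = 0.913

0.913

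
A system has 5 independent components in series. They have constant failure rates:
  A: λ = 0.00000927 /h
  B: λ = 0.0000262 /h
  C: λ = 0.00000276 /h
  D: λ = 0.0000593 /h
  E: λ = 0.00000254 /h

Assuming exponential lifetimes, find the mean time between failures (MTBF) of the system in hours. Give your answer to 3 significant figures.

9990

Series of exponential components: λ_sys = Σ λ_i
λ_sys = 0.00000927 + 0.0000262 + 0.00000276 + 0.0000593 + 0.00000254 = 1.0007e-04 /h
MTBF = 1 / λ_sys = 9990 h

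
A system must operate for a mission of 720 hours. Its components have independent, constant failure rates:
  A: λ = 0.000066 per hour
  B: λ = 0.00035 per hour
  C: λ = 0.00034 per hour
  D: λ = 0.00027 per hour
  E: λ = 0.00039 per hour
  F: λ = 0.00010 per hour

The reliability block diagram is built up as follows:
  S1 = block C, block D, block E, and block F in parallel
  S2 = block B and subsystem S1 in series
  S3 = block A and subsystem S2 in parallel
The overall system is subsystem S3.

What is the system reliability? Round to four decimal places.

0.9896

R(A) = exp(−0.000066 × 720) = 0.953591
R(B) = exp(−0.00035 × 720) = 0.777245
R(C) = exp(−0.00034 × 720) = 0.782861
R(D) = exp(−0.00027 × 720) = 0.823329
R(E) = exp(−0.00039 × 720) = 0.755179
R(F) = exp(−0.00010 × 720) = 0.930531
Parallel (C, D, E, and F): 1 − (1 − 0.782861)(1 − 0.823329)(1 − 0.755179)(1 − 0.930531) = 0.999348
Series (B and [0.999348]): 0.777245 × 0.999348 = 0.776738
Parallel (A and [0.776738]): 1 − (1 − 0.953591)(1 − 0.776738) = 0.9896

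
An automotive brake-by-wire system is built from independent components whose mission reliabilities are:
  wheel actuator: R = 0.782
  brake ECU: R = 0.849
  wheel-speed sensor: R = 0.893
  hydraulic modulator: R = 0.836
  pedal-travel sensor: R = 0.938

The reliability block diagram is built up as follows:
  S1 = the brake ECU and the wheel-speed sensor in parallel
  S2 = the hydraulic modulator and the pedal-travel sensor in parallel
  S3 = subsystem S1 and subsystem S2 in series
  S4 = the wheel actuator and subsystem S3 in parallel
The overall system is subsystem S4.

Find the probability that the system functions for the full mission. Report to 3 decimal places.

Parallel (brake ECU and wheel-speed sensor): 1 − (1 − 0.84900)(1 − 0.89300) = 0.98384
Parallel (hydraulic modulator and pedal-travel sensor): 1 − (1 − 0.83600)(1 − 0.93800) = 0.98983
Series ([0.98384] and [0.98983]): 0.98384 × 0.98983 = 0.97383
Parallel (wheel actuator and [0.97383]): 1 − (1 − 0.78200)(1 − 0.97383) = 0.994

0.994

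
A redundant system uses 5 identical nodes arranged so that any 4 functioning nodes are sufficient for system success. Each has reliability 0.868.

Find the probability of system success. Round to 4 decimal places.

R = Σ_{i=4}^{5} C(5,i) p^i (1−p)^{5−i} with p = 0.868
C(5,4)·0.868^4·0.132^1 = 0.374647
C(5,5)·0.868^5·0.132^0 = 0.492718
Sum = 0.8674

0.8674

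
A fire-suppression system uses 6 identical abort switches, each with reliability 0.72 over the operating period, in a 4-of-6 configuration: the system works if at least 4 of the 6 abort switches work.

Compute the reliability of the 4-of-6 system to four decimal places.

R = Σ_{i=4}^{6} C(6,i) p^i (1−p)^{6−i} with p = 0.72
C(6,4)·0.72^4·0.28^2 = 0.316037
C(6,5)·0.72^5·0.28^1 = 0.325066
C(6,6)·0.72^6·0.28^0 = 0.139314
Sum = 0.7804

0.7804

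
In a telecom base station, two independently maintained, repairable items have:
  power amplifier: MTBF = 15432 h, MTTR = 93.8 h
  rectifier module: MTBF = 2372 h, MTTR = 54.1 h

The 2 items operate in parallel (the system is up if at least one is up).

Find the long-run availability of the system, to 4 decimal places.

0.9999

A(power amplifier) = MTBF/(MTBF+MTTR) = 15432/(15432+93.8) = 0.993958
A(rectifier module) = MTBF/(MTBF+MTTR) = 2372/(2372+54.1) = 0.977701
Parallel availability: 1 − (1 − 0.993958)(1 − 0.977701) = 0.9999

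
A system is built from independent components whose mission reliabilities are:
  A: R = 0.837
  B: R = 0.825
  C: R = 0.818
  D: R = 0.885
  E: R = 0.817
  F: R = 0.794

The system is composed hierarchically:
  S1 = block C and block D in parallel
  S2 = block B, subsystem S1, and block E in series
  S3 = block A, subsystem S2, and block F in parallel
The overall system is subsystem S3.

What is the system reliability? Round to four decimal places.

0.9886

Parallel (C and D): 1 − (1 − 0.818000)(1 − 0.885000) = 0.979070
Series (B, [0.979070], and E): 0.825000 × 0.979070 × 0.817000 = 0.659918
Parallel (A, [0.659918], and F): 1 − (1 − 0.837000)(1 − 0.659918)(1 − 0.794000) = 0.9886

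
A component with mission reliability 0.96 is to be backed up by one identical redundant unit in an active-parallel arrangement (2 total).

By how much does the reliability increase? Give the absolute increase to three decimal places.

0.038

R_before = 0.96
R_after = 1 − (1 − 0.96)^2 = 0.998
ΔR = 0.998 − 0.96 = 0.038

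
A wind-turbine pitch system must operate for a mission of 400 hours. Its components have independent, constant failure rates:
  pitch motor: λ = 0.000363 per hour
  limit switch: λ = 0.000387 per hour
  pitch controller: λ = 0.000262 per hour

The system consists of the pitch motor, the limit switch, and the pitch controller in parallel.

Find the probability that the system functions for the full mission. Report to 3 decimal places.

0.998

R(pitch motor) = exp(−0.000363 × 400) = 0.86485
R(limit switch) = exp(−0.000387 × 400) = 0.85659
R(pitch controller) = exp(−0.000262 × 400) = 0.90050
Parallel (pitch motor, limit switch, and pitch controller): 1 − (1 − 0.86485)(1 − 0.85659)(1 − 0.90050) = 0.998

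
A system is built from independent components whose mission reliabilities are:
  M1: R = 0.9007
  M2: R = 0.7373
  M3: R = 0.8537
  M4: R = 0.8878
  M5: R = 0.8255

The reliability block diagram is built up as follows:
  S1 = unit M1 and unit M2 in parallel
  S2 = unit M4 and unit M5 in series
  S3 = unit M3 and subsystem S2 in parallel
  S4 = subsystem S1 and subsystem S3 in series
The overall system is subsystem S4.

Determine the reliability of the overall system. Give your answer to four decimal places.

Parallel (M1 and M2): 1 − (1 − 0.900700)(1 − 0.737300) = 0.973914
Series (M4 and M5): 0.887800 × 0.825500 = 0.732879
Parallel (M3 and [0.732879]): 1 − (1 − 0.853700)(1 − 0.732879) = 0.960920
Series ([0.973914] and [0.960920]): 0.973914 × 0.960920 = 0.9359

0.9359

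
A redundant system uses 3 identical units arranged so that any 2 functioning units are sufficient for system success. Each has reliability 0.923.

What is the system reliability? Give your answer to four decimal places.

0.9831

R = Σ_{i=2}^{3} C(3,i) p^i (1−p)^{3−i} with p = 0.923
C(3,2)·0.923^2·0.077^1 = 0.196796
C(3,3)·0.923^3·0.077^0 = 0.786330
Sum = 0.9831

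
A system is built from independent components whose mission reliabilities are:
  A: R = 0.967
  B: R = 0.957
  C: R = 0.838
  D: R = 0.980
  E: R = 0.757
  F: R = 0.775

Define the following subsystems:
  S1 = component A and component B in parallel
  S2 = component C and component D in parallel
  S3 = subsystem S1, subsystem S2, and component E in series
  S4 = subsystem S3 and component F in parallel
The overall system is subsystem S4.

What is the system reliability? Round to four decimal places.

Parallel (A and B): 1 − (1 − 0.967000)(1 − 0.957000) = 0.998581
Parallel (C and D): 1 − (1 − 0.838000)(1 − 0.980000) = 0.996760
Series ([0.998581], [0.996760], and E): 0.998581 × 0.996760 × 0.757000 = 0.753477
Parallel ([0.753477] and F): 1 − (1 − 0.753477)(1 − 0.775000) = 0.9445

0.9445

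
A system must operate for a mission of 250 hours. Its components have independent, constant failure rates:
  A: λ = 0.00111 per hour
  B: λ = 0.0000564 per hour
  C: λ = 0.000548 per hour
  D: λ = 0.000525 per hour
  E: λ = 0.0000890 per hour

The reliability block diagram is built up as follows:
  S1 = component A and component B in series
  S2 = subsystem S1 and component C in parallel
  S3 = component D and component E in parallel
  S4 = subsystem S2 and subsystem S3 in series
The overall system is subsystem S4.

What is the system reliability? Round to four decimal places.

0.9650

R(A) = exp(−0.00111 × 250) = 0.757676
R(B) = exp(−0.0000564 × 250) = 0.985999
R(C) = exp(−0.000548 × 250) = 0.871970
R(D) = exp(−0.000525 × 250) = 0.876998
R(E) = exp(−0.0000890 × 250) = 0.977996
Series (A and B): 0.757676 × 0.985999 = 0.747068
Parallel ([0.747068] and C): 1 − (1 − 0.747068)(1 − 0.871970) = 0.967617
Parallel (D and E): 1 − (1 − 0.876998)(1 − 0.977996) = 0.997293
Series ([0.967617] and [0.997293]): 0.967617 × 0.997293 = 0.9650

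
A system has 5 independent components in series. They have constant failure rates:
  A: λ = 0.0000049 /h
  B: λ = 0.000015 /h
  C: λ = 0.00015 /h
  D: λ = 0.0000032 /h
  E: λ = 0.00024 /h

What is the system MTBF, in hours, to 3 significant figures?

2420

Series of exponential components: λ_sys = Σ λ_i
λ_sys = 0.0000049 + 0.000015 + 0.00015 + 0.0000032 + 0.00024 = 4.1310e-04 /h
MTBF = 1 / λ_sys = 2420 h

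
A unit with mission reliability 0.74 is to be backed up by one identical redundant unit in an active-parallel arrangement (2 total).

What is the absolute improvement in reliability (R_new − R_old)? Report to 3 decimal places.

R_before = 0.74
R_after = 1 − (1 − 0.74)^2 = 0.932
ΔR = 0.932 − 0.74 = 0.192

0.192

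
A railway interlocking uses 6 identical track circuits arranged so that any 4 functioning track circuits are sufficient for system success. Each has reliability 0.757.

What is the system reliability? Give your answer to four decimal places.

R = Σ_{i=4}^{6} C(6,i) p^i (1−p)^{6−i} with p = 0.757
C(6,4)·0.757^4·0.243^2 = 0.290862
C(6,5)·0.757^5·0.243^1 = 0.362441
C(6,6)·0.757^6·0.243^0 = 0.188181
Sum = 0.8415

0.8415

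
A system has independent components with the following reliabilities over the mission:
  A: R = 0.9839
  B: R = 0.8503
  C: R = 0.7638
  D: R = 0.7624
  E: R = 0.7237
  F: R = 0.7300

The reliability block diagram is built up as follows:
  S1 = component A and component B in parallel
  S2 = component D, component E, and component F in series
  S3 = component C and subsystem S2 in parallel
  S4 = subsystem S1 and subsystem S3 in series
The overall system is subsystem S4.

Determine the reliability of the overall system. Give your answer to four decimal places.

Parallel (A and B): 1 − (1 − 0.983900)(1 − 0.850300) = 0.997590
Series (D, E, and F): 0.762400 × 0.723700 × 0.730000 = 0.402777
Parallel (C and [0.402777]): 1 − (1 − 0.763800)(1 − 0.402777) = 0.858936
Series ([0.997590] and [0.858936]): 0.997590 × 0.858936 = 0.8569

0.8569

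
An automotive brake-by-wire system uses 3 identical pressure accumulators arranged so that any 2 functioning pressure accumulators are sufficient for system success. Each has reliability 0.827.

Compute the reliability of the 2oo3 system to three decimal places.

0.921

R = Σ_{i=2}^{3} C(3,i) p^i (1−p)^{3−i} with p = 0.827
C(3,2)·0.827^2·0.173^1 = 0.35496
C(3,3)·0.827^3·0.173^0 = 0.56561
Sum = 0.921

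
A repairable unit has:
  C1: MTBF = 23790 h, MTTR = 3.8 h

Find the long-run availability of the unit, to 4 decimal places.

0.9998

A(C1) = MTBF/(MTBF+MTTR) = 23790/(23790+3.8) = 0.9998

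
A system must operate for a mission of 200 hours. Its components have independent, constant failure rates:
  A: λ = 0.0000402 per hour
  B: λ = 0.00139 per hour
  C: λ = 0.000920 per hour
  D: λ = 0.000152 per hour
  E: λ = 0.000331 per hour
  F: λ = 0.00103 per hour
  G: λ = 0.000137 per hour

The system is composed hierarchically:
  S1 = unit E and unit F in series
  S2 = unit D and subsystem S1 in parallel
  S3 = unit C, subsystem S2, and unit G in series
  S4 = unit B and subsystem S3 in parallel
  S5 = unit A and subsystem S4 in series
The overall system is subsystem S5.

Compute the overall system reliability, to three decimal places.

R(A) = exp(−0.0000402 × 200) = 0.99199
R(B) = exp(−0.00139 × 200) = 0.75730
R(C) = exp(−0.000920 × 200) = 0.83194
R(D) = exp(−0.000152 × 200) = 0.97006
R(E) = exp(−0.000331 × 200) = 0.93594
R(F) = exp(−0.00103 × 200) = 0.81383
R(G) = exp(−0.000137 × 200) = 0.97297
Series (E and F): 0.93594 × 0.81383 = 0.76170
Parallel (D and [0.76170]): 1 − (1 − 0.97006)(1 − 0.76170) = 0.99287
Series (C, [0.99287], and G): 0.83194 × 0.99287 × 0.97297 = 0.80368
Parallel (B and [0.80368]): 1 − (1 − 0.75730)(1 − 0.80368) = 0.95235
Series (A and [0.95235]): 0.99199 × 0.95235 = 0.945

0.945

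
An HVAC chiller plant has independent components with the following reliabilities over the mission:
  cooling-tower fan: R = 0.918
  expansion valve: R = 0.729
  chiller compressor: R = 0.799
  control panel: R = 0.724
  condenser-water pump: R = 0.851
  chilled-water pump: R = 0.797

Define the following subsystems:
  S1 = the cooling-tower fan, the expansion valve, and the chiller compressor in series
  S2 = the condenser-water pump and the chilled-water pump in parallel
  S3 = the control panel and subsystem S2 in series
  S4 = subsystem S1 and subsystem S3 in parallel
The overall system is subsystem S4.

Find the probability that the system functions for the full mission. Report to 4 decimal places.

Series (cooling-tower fan, expansion valve, and chiller compressor): 0.918000 × 0.729000 × 0.799000 = 0.534708
Parallel (condenser-water pump and chilled-water pump): 1 − (1 − 0.851000)(1 − 0.797000) = 0.969753
Series (control panel and [0.969753]): 0.724000 × 0.969753 = 0.702101
Parallel ([0.534708] and [0.702101]): 1 − (1 − 0.534708)(1 − 0.702101) = 0.8614

0.8614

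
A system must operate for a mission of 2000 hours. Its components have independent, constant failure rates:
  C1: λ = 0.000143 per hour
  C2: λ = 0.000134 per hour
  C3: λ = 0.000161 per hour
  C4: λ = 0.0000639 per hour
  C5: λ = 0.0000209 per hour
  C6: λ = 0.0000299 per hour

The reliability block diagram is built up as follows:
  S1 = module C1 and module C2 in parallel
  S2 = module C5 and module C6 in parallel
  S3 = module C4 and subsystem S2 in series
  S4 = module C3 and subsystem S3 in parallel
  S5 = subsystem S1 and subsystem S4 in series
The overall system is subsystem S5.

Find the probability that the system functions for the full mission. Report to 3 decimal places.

0.910

R(C1) = exp(−0.000143 × 2000) = 0.75126
R(C2) = exp(−0.000134 × 2000) = 0.76491
R(C3) = exp(−0.000161 × 2000) = 0.72470
R(C4) = exp(−0.0000639 × 2000) = 0.88003
R(C5) = exp(−0.0000209 × 2000) = 0.95906
R(C6) = exp(−0.0000299 × 2000) = 0.94195
Parallel (C1 and C2): 1 − (1 − 0.75126)(1 − 0.76491) = 0.94152
Parallel (C5 and C6): 1 − (1 − 0.95906)(1 − 0.94195) = 0.99762
Series (C4 and [0.99762]): 0.88003 × 0.99762 = 0.87794
Parallel (C3 and [0.87794]): 1 − (1 − 0.72470)(1 − 0.87794) = 0.96640
Series ([0.94152] and [0.96640]): 0.94152 × 0.96640 = 0.910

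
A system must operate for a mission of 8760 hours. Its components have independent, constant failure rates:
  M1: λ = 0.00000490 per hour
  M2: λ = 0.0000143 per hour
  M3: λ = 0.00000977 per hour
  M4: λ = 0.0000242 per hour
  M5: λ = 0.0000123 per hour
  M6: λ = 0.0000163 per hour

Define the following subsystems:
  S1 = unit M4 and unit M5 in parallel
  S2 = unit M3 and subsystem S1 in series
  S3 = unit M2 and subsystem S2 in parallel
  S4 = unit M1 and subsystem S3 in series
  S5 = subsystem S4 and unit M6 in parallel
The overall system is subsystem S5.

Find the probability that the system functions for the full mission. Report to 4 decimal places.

R(M1) = exp(−0.00000490 × 8760) = 0.957984
R(M2) = exp(−0.0000143 × 8760) = 0.882260
R(M3) = exp(−0.00000977 × 8760) = 0.917975
R(M4) = exp(−0.0000242 × 8760) = 0.808971
R(M5) = exp(−0.0000123 × 8760) = 0.897854
R(M6) = exp(−0.0000163 × 8760) = 0.866938
Parallel (M4 and M5): 1 − (1 − 0.808971)(1 − 0.897854) = 0.980487
Series (M3 and [0.980487]): 0.917975 × 0.980487 = 0.900063
Parallel (M2 and [0.900063]): 1 − (1 − 0.882260)(1 − 0.900063) = 0.988233
Series (M1 and [0.988233]): 0.957984 × 0.988233 = 0.946711
Parallel ([0.946711] and M6): 1 − (1 − 0.946711)(1 − 0.866938) = 0.9929

0.9929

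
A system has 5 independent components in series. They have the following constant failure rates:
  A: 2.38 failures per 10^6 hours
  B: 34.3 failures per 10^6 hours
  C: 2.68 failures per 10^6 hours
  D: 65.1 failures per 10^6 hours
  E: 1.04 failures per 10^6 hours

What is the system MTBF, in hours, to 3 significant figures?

Series of exponential components: λ_sys = Σ λ_i
λ_sys = 0.00000238 + 0.0000343 + 0.00000268 + 0.0000651 + 0.00000104 = 1.0550e-04 /h
MTBF = 1 / λ_sys = 9480 h

9480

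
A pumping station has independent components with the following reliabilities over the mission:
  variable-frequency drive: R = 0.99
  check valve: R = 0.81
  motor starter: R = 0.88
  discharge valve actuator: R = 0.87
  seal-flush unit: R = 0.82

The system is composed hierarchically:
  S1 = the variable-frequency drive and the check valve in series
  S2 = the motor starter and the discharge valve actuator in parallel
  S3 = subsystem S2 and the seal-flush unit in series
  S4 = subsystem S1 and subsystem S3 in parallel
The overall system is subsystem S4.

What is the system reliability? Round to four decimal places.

Series (variable-frequency drive and check valve): 0.990000 × 0.810000 = 0.801900
Parallel (motor starter and discharge valve actuator): 1 − (1 − 0.880000)(1 − 0.870000) = 0.984400
Series ([0.984400] and seal-flush unit): 0.984400 × 0.820000 = 0.807208
Parallel ([0.801900] and [0.807208]): 1 − (1 − 0.801900)(1 − 0.807208) = 0.9618

0.9618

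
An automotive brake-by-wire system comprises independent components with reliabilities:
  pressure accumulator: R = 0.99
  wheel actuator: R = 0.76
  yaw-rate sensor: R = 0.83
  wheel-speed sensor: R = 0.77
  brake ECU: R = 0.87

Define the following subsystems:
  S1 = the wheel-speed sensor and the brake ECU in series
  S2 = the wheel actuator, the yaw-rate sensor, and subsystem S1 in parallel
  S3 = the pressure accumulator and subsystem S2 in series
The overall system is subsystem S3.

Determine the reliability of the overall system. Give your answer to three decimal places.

Series (wheel-speed sensor and brake ECU): 0.77000 × 0.87000 = 0.66990
Parallel (wheel actuator, yaw-rate sensor, and [0.66990]): 1 − (1 − 0.76000)(1 − 0.83000)(1 − 0.66990) = 0.98653
Series (pressure accumulator and [0.98653]): 0.99000 × 0.98653 = 0.977

0.977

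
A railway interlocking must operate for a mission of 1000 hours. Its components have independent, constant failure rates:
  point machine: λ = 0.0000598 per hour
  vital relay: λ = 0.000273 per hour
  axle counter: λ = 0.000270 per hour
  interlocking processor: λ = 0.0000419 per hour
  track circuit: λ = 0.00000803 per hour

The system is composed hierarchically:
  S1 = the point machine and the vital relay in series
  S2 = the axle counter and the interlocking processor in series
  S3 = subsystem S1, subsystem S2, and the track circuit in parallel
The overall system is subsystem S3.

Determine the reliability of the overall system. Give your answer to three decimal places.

R(point machine) = exp(−0.0000598 × 1000) = 0.94195
R(vital relay) = exp(−0.000273 × 1000) = 0.76109
R(axle counter) = exp(−0.000270 × 1000) = 0.76338
R(interlocking processor) = exp(−0.0000419 × 1000) = 0.95897
R(track circuit) = exp(−0.00000803 × 1000) = 0.99200
Series (point machine and vital relay): 0.94195 × 0.76109 = 0.71691
Series (axle counter and interlocking processor): 0.76338 × 0.95897 = 0.73206
Parallel ([0.71691], [0.73206], and track circuit): 1 − (1 − 0.71691)(1 − 0.73206)(1 − 0.99200) = 0.999

0.999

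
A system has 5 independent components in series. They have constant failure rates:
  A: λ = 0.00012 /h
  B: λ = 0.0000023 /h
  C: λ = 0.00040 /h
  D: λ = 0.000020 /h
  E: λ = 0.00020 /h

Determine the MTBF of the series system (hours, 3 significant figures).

1350

Series of exponential components: λ_sys = Σ λ_i
λ_sys = 0.00012 + 0.0000023 + 0.00040 + 0.000020 + 0.00020 = 7.4230e-04 /h
MTBF = 1 / λ_sys = 1350 h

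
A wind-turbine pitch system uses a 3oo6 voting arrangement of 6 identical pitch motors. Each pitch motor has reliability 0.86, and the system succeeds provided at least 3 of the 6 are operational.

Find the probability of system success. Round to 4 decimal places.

R = Σ_{i=3}^{6} C(6,i) p^i (1−p)^{6−i} with p = 0.86
C(6,3)·0.86^3·0.14^3 = 0.034907
C(6,4)·0.86^4·0.14^2 = 0.160820
C(6,5)·0.86^5·0.14^1 = 0.395159
C(6,6)·0.86^6·0.14^0 = 0.404567
Sum = 0.9955

0.9955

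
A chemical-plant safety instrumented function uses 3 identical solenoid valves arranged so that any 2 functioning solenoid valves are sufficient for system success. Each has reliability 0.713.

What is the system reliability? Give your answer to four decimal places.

0.8002

R = Σ_{i=2}^{3} C(3,i) p^i (1−p)^{3−i} with p = 0.713
C(3,2)·0.713^2·0.287^1 = 0.437706
C(3,3)·0.713^3·0.287^0 = 0.362467
Sum = 0.8002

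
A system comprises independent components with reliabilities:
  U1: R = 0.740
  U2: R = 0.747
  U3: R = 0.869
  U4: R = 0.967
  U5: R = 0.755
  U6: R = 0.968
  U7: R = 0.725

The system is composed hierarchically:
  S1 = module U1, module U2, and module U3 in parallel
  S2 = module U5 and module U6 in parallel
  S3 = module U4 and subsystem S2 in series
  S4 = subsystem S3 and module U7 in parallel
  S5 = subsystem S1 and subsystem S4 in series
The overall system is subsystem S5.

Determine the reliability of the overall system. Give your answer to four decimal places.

0.9803

Parallel (U1, U2, and U3): 1 − (1 − 0.740000)(1 − 0.747000)(1 − 0.869000) = 0.991383
Parallel (U5 and U6): 1 − (1 − 0.755000)(1 − 0.968000) = 0.992160
Series (U4 and [0.992160]): 0.967000 × 0.992160 = 0.959419
Parallel ([0.959419] and U7): 1 − (1 − 0.959419)(1 − 0.725000) = 0.988840
Series ([0.991383] and [0.988840]): 0.991383 × 0.988840 = 0.9803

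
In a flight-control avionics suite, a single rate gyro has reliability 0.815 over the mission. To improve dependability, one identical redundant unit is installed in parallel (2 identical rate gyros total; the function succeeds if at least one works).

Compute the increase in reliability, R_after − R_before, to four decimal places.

R_before = 0.815
R_after = 1 − (1 − 0.815)^2 = 0.9658
ΔR = 0.9658 − 0.815 = 0.1508

0.1508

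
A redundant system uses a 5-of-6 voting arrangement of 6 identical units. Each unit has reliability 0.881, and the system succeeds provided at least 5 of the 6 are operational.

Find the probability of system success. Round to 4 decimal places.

R = Σ_{i=5}^{6} C(6,i) p^i (1−p)^{6−i} with p = 0.881
C(6,5)·0.881^5·0.119^1 = 0.378946
C(6,6)·0.881^6·0.119^0 = 0.467579
Sum = 0.8465

0.8465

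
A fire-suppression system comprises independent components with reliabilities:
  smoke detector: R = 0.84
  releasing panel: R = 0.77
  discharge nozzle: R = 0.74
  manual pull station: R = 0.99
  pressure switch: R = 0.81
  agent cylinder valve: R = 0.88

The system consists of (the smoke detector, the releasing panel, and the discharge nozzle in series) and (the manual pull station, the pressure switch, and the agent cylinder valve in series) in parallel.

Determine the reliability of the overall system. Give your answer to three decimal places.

Series (smoke detector, releasing panel, and discharge nozzle): 0.84000 × 0.77000 × 0.74000 = 0.47863
Series (manual pull station, pressure switch, and agent cylinder valve): 0.99000 × 0.81000 × 0.88000 = 0.70567
Parallel ([0.47863] and [0.70567]): 1 − (1 − 0.47863)(1 − 0.70567) = 0.847

0.847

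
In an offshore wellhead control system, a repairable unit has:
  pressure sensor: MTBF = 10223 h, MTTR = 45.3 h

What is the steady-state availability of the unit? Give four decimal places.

0.9956

A(pressure sensor) = MTBF/(MTBF+MTTR) = 10223/(10223+45.3) = 0.9956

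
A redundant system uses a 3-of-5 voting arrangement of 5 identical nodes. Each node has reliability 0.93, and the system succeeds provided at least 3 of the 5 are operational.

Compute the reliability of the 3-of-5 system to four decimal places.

0.9969

R = Σ_{i=3}^{5} C(5,i) p^i (1−p)^{5−i} with p = 0.93
C(5,3)·0.93^3·0.07^2 = 0.039413
C(5,4)·0.93^4·0.07^1 = 0.261818
C(5,5)·0.93^5·0.07^0 = 0.695688
Sum = 0.9969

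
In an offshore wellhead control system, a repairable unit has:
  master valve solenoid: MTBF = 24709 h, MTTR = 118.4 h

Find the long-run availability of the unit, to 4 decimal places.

A(master valve solenoid) = MTBF/(MTBF+MTTR) = 24709/(24709+118.4) = 0.9952

0.9952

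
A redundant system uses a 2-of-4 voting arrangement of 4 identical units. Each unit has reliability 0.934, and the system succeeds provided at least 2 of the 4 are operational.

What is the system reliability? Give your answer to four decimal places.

R = Σ_{i=2}^{4} C(4,i) p^i (1−p)^{4−i} with p = 0.934
C(4,2)·0.934^2·0.066^2 = 0.022800
C(4,3)·0.934^3·0.066^1 = 0.215102
C(4,4)·0.934^4·0.066^0 = 0.761005
Sum = 0.9989

0.9989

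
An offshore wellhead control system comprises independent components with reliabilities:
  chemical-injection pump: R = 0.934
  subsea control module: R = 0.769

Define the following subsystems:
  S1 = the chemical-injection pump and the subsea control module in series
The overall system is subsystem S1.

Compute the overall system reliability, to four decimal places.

0.7182

Series (chemical-injection pump and subsea control module): 0.934000 × 0.769000 = 0.7182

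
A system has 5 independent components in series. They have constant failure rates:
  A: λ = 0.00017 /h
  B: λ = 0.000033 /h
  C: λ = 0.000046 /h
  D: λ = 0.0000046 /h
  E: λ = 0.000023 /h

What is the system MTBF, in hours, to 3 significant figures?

Series of exponential components: λ_sys = Σ λ_i
λ_sys = 0.00017 + 0.000033 + 0.000046 + 0.0000046 + 0.000023 = 2.7660e-04 /h
MTBF = 1 / λ_sys = 3620 h

3620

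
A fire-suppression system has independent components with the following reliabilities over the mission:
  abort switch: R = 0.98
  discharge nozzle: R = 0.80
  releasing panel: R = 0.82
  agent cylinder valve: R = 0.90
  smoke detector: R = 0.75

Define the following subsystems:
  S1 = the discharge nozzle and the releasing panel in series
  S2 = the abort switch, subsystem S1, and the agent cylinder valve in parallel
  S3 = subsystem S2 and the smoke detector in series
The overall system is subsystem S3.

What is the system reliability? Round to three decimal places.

0.749

Series (discharge nozzle and releasing panel): 0.80000 × 0.82000 = 0.65600
Parallel (abort switch, [0.65600], and agent cylinder valve): 1 − (1 − 0.98000)(1 − 0.65600)(1 − 0.90000) = 0.99931
Series ([0.99931] and smoke detector): 0.99931 × 0.75000 = 0.749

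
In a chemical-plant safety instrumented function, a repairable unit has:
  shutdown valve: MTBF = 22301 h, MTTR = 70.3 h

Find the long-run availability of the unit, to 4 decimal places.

A(shutdown valve) = MTBF/(MTBF+MTTR) = 22301/(22301+70.3) = 0.9969

0.9969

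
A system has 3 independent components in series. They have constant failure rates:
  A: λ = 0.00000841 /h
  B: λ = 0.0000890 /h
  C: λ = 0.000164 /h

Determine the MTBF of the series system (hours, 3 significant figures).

Series of exponential components: λ_sys = Σ λ_i
λ_sys = 0.00000841 + 0.0000890 + 0.000164 = 2.6141e-04 /h
MTBF = 1 / λ_sys = 3830 h

3830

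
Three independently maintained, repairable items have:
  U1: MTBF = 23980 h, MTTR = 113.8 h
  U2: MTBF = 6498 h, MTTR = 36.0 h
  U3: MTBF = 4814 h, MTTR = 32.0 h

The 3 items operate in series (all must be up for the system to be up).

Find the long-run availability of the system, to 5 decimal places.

A(U1) = MTBF/(MTBF+MTTR) = 23980/(23980+113.8) = 0.995277
A(U2) = MTBF/(MTBF+MTTR) = 6498/(6498+36.0) = 0.994490
A(U3) = MTBF/(MTBF+MTTR) = 4814/(4814+32.0) = 0.993397
Series availability: 0.995277 × 0.994490 × 0.993397 = 0.98326

0.98326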